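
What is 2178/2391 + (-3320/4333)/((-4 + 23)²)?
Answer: 1132972598/1246677761 ≈ 0.90879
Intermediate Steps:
2178/2391 + (-3320/4333)/((-4 + 23)²) = 2178*(1/2391) + (-3320*1/4333)/(19²) = 726/797 - 3320/4333/361 = 726/797 - 3320/4333*1/361 = 726/797 - 3320/1564213 = 1132972598/1246677761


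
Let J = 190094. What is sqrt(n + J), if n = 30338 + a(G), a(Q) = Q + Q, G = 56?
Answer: 8*sqrt(3446) ≈ 469.62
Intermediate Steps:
a(Q) = 2*Q
n = 30450 (n = 30338 + 2*56 = 30338 + 112 = 30450)
sqrt(n + J) = sqrt(30450 + 190094) = sqrt(220544) = 8*sqrt(3446)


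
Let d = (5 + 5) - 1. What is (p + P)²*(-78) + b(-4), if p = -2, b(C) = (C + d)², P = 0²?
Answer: -287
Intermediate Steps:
P = 0
d = 9 (d = 10 - 1 = 9)
b(C) = (9 + C)² (b(C) = (C + 9)² = (9 + C)²)
(p + P)²*(-78) + b(-4) = (-2 + 0)²*(-78) + (9 - 4)² = (-2)²*(-78) + 5² = 4*(-78) + 25 = -312 + 25 = -287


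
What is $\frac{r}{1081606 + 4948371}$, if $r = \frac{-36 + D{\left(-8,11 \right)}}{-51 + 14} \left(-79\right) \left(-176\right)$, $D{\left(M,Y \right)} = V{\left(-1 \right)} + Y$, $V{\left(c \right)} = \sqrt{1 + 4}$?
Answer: $\frac{347600}{223109149} - \frac{13904 \sqrt{5}}{223109149} \approx 0.0014186$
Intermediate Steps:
$V{\left(c \right)} = \sqrt{5}$
$D{\left(M,Y \right)} = Y + \sqrt{5}$ ($D{\left(M,Y \right)} = \sqrt{5} + Y = Y + \sqrt{5}$)
$r = \frac{347600}{37} - \frac{13904 \sqrt{5}}{37}$ ($r = \frac{-36 + \left(11 + \sqrt{5}\right)}{-51 + 14} \left(-79\right) \left(-176\right) = \frac{-25 + \sqrt{5}}{-37} \left(-79\right) \left(-176\right) = \left(-25 + \sqrt{5}\right) \left(- \frac{1}{37}\right) \left(-79\right) \left(-176\right) = \left(\frac{25}{37} - \frac{\sqrt{5}}{37}\right) \left(-79\right) \left(-176\right) = \left(- \frac{1975}{37} + \frac{79 \sqrt{5}}{37}\right) \left(-176\right) = \frac{347600}{37} - \frac{13904 \sqrt{5}}{37} \approx 8554.3$)
$\frac{r}{1081606 + 4948371} = \frac{\frac{347600}{37} - \frac{13904 \sqrt{5}}{37}}{1081606 + 4948371} = \frac{\frac{347600}{37} - \frac{13904 \sqrt{5}}{37}}{6029977} = \left(\frac{347600}{37} - \frac{13904 \sqrt{5}}{37}\right) \frac{1}{6029977} = \frac{347600}{223109149} - \frac{13904 \sqrt{5}}{223109149}$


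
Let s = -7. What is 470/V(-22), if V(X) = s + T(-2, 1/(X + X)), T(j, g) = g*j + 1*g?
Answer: -20680/307 ≈ -67.362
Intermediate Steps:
T(j, g) = g + g*j (T(j, g) = g*j + g = g + g*j)
V(X) = -7 - 1/(2*X) (V(X) = -7 + (1 - 2)/(X + X) = -7 - 1/(2*X))
470/V(-22) = 470/(-7 - ½/(-22)) = 470/(-7 - ½*(-1/22)) = 470/(-7 + 1/44) = 470/(-307/44) = 470*(-44/307) = -20680/307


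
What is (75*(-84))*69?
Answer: -434700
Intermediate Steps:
(75*(-84))*69 = -6300*69 = -434700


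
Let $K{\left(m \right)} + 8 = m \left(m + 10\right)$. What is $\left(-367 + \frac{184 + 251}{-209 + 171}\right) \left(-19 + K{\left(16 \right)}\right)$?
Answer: $- \frac{5594209}{38} \approx -1.4722 \cdot 10^{5}$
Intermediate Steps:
$K{\left(m \right)} = -8 + m \left(10 + m\right)$ ($K{\left(m \right)} = -8 + m \left(m + 10\right) = -8 + m \left(10 + m\right)$)
$\left(-367 + \frac{184 + 251}{-209 + 171}\right) \left(-19 + K{\left(16 \right)}\right) = \left(-367 + \frac{184 + 251}{-209 + 171}\right) \left(-19 + \left(-8 + 16^{2} + 10 \cdot 16\right)\right) = \left(-367 + \frac{435}{-38}\right) \left(-19 + \left(-8 + 256 + 160\right)\right) = \left(-367 + 435 \left(- \frac{1}{38}\right)\right) \left(-19 + 408\right) = \left(-367 - \frac{435}{38}\right) 389 = \left(- \frac{14381}{38}\right) 389 = - \frac{5594209}{38}$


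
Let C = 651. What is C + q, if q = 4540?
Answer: 5191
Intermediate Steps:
C + q = 651 + 4540 = 5191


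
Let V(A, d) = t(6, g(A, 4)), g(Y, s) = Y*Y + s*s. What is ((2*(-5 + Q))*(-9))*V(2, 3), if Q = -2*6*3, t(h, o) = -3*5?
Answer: -11070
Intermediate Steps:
g(Y, s) = Y² + s²
t(h, o) = -15
V(A, d) = -15
Q = -36 (Q = -12*3 = -36)
((2*(-5 + Q))*(-9))*V(2, 3) = ((2*(-5 - 36))*(-9))*(-15) = ((2*(-41))*(-9))*(-15) = -82*(-9)*(-15) = 738*(-15) = -11070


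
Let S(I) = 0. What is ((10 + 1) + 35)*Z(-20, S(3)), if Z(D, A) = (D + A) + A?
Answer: -920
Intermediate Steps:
Z(D, A) = D + 2*A (Z(D, A) = (A + D) + A = D + 2*A)
((10 + 1) + 35)*Z(-20, S(3)) = ((10 + 1) + 35)*(-20 + 2*0) = (11 + 35)*(-20 + 0) = 46*(-20) = -920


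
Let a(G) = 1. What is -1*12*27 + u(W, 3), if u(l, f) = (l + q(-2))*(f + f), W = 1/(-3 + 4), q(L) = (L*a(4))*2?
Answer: -342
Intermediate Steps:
q(L) = 2*L (q(L) = (L*1)*2 = L*2 = 2*L)
W = 1 (W = 1/1 = 1)
u(l, f) = 2*f*(-4 + l) (u(l, f) = (l + 2*(-2))*(f + f) = (l - 4)*(2*f) = (-4 + l)*(2*f) = 2*f*(-4 + l))
-1*12*27 + u(W, 3) = -1*12*27 + 2*3*(-4 + 1) = -12*27 + 2*3*(-3) = -324 - 18 = -342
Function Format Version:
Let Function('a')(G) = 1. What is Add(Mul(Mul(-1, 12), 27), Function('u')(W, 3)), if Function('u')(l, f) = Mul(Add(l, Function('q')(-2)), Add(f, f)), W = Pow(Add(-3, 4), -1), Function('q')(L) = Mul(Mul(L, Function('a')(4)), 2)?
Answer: -342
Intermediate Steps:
Function('q')(L) = Mul(2, L) (Function('q')(L) = Mul(Mul(L, 1), 2) = Mul(L, 2) = Mul(2, L))
W = 1 (W = Pow(1, -1) = 1)
Function('u')(l, f) = Mul(2, f, Add(-4, l)) (Function('u')(l, f) = Mul(Add(l, Mul(2, -2)), Add(f, f)) = Mul(Add(l, -4), Mul(2, f)) = Mul(Add(-4, l), Mul(2, f)) = Mul(2, f, Add(-4, l)))
Add(Mul(Mul(-1, 12), 27), Function('u')(W, 3)) = Add(Mul(Mul(-1, 12), 27), Mul(2, 3, Add(-4, 1))) = Add(Mul(-12, 27), Mul(2, 3, -3)) = Add(-324, -18) = -342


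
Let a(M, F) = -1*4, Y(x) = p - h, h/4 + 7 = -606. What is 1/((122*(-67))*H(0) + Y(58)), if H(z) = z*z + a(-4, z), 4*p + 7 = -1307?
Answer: 2/69639 ≈ 2.8720e-5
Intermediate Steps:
p = -657/2 (p = -7/4 + (1/4)*(-1307) = -7/4 - 1307/4 = -657/2 ≈ -328.50)
h = -2452 (h = -28 + 4*(-606) = -28 - 2424 = -2452)
Y(x) = 4247/2 (Y(x) = -657/2 - 1*(-2452) = -657/2 + 2452 = 4247/2)
a(M, F) = -4
H(z) = -4 + z**2 (H(z) = z*z - 4 = z**2 - 4 = -4 + z**2)
1/((122*(-67))*H(0) + Y(58)) = 1/((122*(-67))*(-4 + 0**2) + 4247/2) = 1/(-8174*(-4 + 0) + 4247/2) = 1/(-8174*(-4) + 4247/2) = 1/(32696 + 4247/2) = 1/(69639/2) = 2/69639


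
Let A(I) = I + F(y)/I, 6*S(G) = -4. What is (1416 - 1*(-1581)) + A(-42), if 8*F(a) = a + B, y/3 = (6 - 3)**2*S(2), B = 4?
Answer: 70921/24 ≈ 2955.0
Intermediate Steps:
S(G) = -2/3 (S(G) = (1/6)*(-4) = -2/3)
y = -18 (y = 3*((6 - 3)**2*(-2/3)) = 3*(3**2*(-2/3)) = 3*(9*(-2/3)) = 3*(-6) = -18)
F(a) = 1/2 + a/8 (F(a) = (a + 4)/8 = (4 + a)/8 = 1/2 + a/8)
A(I) = I - 7/(4*I) (A(I) = I + (1/2 + (1/8)*(-18))/I = I + (1/2 - 9/4)/I = I - 7/(4*I))
(1416 - 1*(-1581)) + A(-42) = (1416 - 1*(-1581)) + (-42 - 7/4/(-42)) = (1416 + 1581) + (-42 - 7/4*(-1/42)) = 2997 + (-42 + 1/24) = 2997 - 1007/24 = 70921/24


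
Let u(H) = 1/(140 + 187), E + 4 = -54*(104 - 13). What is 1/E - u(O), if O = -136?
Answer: -5245/1608186 ≈ -0.0032614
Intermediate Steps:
E = -4918 (E = -4 - 54*(104 - 13) = -4 - 54*91 = -4 - 4914 = -4918)
u(H) = 1/327
1/E - u(O) = 1/(-4918) - 1*1/327 = -1/4918 - 1/327 = -5245/1608186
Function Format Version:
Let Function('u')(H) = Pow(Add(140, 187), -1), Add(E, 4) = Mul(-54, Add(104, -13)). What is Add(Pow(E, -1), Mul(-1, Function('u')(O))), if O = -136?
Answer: Rational(-5245, 1608186) ≈ -0.0032614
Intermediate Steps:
E = -4918 (E = Add(-4, Mul(-54, Add(104, -13))) = Add(-4, Mul(-54, 91)) = Add(-4, -4914) = -4918)
Function('u')(H) = Rational(1, 327) (Function('u')(H) = Pow(327, -1) = Rational(1, 327))
Add(Pow(E, -1), Mul(-1, Function('u')(O))) = Add(Pow(-4918, -1), Mul(-1, Rational(1, 327))) = Add(Rational(-1, 4918), Rational(-1, 327)) = Rational(-5245, 1608186)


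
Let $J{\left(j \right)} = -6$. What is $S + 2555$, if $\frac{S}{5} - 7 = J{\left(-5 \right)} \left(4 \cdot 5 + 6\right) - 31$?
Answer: $1655$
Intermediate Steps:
$S = -900$ ($S = 35 + 5 \left(- 6 \left(4 \cdot 5 + 6\right) - 31\right) = 35 + 5 \left(- 6 \left(20 + 6\right) - 31\right) = 35 + 5 \left(\left(-6\right) 26 - 31\right) = 35 + 5 \left(-156 - 31\right) = 35 + 5 \left(-187\right) = 35 - 935 = -900$)
$S + 2555 = -900 + 2555 = 1655$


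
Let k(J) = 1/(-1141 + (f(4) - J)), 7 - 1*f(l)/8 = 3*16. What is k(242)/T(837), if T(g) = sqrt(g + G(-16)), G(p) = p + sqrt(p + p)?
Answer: -1/(1711*sqrt(821 + 4*I*sqrt(2))) ≈ -2.0397e-5 + 7.027e-8*I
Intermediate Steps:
f(l) = -328 (f(l) = 56 - 24*16 = 56 - 8*48 = 56 - 384 = -328)
G(p) = p + sqrt(2)*sqrt(p) (G(p) = p + sqrt(2*p) = p + sqrt(2)*sqrt(p))
k(J) = 1/(-1469 - J) (k(J) = 1/(-1141 + (-328 - J)) = 1/(-1469 - J))
T(g) = sqrt(-16 + g + 4*I*sqrt(2)) (T(g) = sqrt(g + (-16 + sqrt(2)*sqrt(-16))) = sqrt(g + (-16 + sqrt(2)*(4*I))) = sqrt(g + (-16 + 4*I*sqrt(2))) = sqrt(-16 + g + 4*I*sqrt(2)))
k(242)/T(837) = (-1/(1469 + 242))/(sqrt(-16 + 837 + 4*I*sqrt(2))) = (-1/1711)/(sqrt(821 + 4*I*sqrt(2))) = (-1*1/1711)/sqrt(821 + 4*I*sqrt(2)) = -1/(1711*sqrt(821 + 4*I*sqrt(2)))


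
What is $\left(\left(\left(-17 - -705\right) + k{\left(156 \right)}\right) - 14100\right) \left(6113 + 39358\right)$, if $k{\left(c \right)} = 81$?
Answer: $-606173901$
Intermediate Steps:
$\left(\left(\left(-17 - -705\right) + k{\left(156 \right)}\right) - 14100\right) \left(6113 + 39358\right) = \left(\left(\left(-17 - -705\right) + 81\right) - 14100\right) \left(6113 + 39358\right) = \left(\left(\left(-17 + 705\right) + 81\right) - 14100\right) 45471 = \left(\left(688 + 81\right) - 14100\right) 45471 = \left(769 - 14100\right) 45471 = \left(-13331\right) 45471 = -606173901$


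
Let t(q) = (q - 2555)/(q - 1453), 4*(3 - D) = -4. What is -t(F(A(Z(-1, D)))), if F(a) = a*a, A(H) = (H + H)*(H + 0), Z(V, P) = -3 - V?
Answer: -2491/1389 ≈ -1.7934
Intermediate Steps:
D = 4 (D = 3 - 1/4*(-4) = 3 + 1 = 4)
A(H) = 2*H**2 (A(H) = (2*H)*H = 2*H**2)
F(a) = a**2
t(q) = (-2555 + q)/(-1453 + q)
-t(F(A(Z(-1, D)))) = -(-2555 + (2*(-3 - 1*(-1))**2)**2)/(-1453 + (2*(-3 - 1*(-1))**2)**2) = -(-2555 + (2*(-3 + 1)**2)**2)/(-1453 + (2*(-3 + 1)**2)**2) = -(-2555 + (2*(-2)**2)**2)/(-1453 + (2*(-2)**2)**2) = -(-2555 + (2*4)**2)/(-1453 + (2*4)**2) = -(-2555 + 8**2)/(-1453 + 8**2) = -(-2555 + 64)/(-1453 + 64) = -(-2491)/(-1389) = -(-1)*(-2491)/1389 = -1*2491/1389 = -2491/1389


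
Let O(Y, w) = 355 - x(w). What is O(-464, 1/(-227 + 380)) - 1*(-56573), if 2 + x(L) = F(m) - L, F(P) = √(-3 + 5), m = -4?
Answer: 8710291/153 - √2 ≈ 56929.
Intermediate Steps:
F(P) = √2
x(L) = -2 + √2 - L (x(L) = -2 + (√2 - L) = -2 + √2 - L)
O(Y, w) = 357 + w - √2 (O(Y, w) = 355 - (-2 + √2 - w) = 355 + (2 + w - √2) = 357 + w - √2)
O(-464, 1/(-227 + 380)) - 1*(-56573) = (357 + 1/(-227 + 380) - √2) - 1*(-56573) = (357 + 1/153 - √2) + 56573 = (54622/153 - √2) + 56573 = 8710291/153 - √2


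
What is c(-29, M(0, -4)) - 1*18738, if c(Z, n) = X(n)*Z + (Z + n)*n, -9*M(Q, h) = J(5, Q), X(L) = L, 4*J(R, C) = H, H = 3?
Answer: -2697575/144 ≈ -18733.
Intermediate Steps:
J(R, C) = ¾ (J(R, C) = (¼)*3 = ¾)
M(Q, h) = -1/12 (M(Q, h) = -⅑*¾ = -1/12)
c(Z, n) = Z*n + n*(Z + n) (c(Z, n) = n*Z + (Z + n)*n = Z*n + n*(Z + n))
c(-29, M(0, -4)) - 1*18738 = -(-1/12 + 2*(-29))/12 - 1*18738 = -(-1/12 - 58)/12 - 18738 = -1/12*(-697/12) - 18738 = 697/144 - 18738 = -2697575/144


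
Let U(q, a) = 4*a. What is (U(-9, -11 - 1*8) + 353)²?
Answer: 76729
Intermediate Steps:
(U(-9, -11 - 1*8) + 353)² = (4*(-11 - 1*8) + 353)² = (4*(-11 - 8) + 353)² = (4*(-19) + 353)² = (-76 + 353)² = 277² = 76729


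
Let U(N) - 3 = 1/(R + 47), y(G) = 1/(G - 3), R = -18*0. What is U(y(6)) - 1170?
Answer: -54848/47 ≈ -1167.0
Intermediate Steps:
R = 0
y(G) = 1/(-3 + G)
U(N) = 142/47 (U(N) = 3 + 1/(0 + 47) = 3 + 1/47 = 142/47)
U(y(6)) - 1170 = 142/47 - 1170 = -54848/47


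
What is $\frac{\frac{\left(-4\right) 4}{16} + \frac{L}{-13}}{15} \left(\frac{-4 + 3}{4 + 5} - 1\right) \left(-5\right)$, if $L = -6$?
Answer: $- \frac{70}{351} \approx -0.19943$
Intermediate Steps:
$\frac{\frac{\left(-4\right) 4}{16} + \frac{L}{-13}}{15} \left(\frac{-4 + 3}{4 + 5} - 1\right) \left(-5\right) = \frac{\frac{\left(-4\right) 4}{16} - \frac{6}{-13}}{15} \left(\frac{-4 + 3}{4 + 5} - 1\right) \left(-5\right) = \left(\left(-16\right) \frac{1}{16} - - \frac{6}{13}\right) \frac{1}{15} \left(- \frac{1}{9} - 1\right) \left(-5\right) = \left(-1 + \frac{6}{13}\right) \frac{1}{15} \left(\left(-1\right) \frac{1}{9} - 1\right) \left(-5\right) = \left(- \frac{7}{13}\right) \frac{1}{15} \left(- \frac{1}{9} - 1\right) \left(-5\right) = - \frac{7 \left(\left(- \frac{10}{9}\right) \left(-5\right)\right)}{195} = \left(- \frac{7}{195}\right) \frac{50}{9} = - \frac{70}{351}$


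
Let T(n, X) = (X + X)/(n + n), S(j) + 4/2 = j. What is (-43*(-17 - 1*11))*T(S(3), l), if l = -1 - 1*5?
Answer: -7224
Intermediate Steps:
S(j) = -2 + j
l = -6 (l = -1 - 5 = -6)
T(n, X) = X/n (T(n, X) = (2*X)/((2*n)) = (2*X)*(1/(2*n)) = X/n)
(-43*(-17 - 1*11))*T(S(3), l) = (-43*(-17 - 1*11))*(-6/(-2 + 3)) = (-43*(-17 - 11))*(-6/1) = (-43*(-28))*(-6*1) = 1204*(-6) = -7224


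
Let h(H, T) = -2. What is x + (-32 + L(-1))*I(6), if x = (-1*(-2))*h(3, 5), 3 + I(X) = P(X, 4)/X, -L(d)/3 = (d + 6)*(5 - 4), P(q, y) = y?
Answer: 317/3 ≈ 105.67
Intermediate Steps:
L(d) = -18 - 3*d (L(d) = -3*(d + 6)*(5 - 4) = -3*(6 + d) = -18 - 3*d)
I(X) = -3 + 4/X
x = -4 (x = -1*(-2)*(-2) = 2*(-2) = -4)
x + (-32 + L(-1))*I(6) = -4 + (-32 + (-18 - 3*(-1)))*(-3 + 4/6) = -4 + (-32 + (-18 + 3))*(-3 + 4*(⅙)) = -4 + (-32 - 15)*(-3 + ⅔) = -4 - 47*(-7/3) = -4 + 329/3 = 317/3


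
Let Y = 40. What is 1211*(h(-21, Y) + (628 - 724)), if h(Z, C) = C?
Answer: -67816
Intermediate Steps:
1211*(h(-21, Y) + (628 - 724)) = 1211*(40 + (628 - 724)) = 1211*(40 - 96) = 1211*(-56) = -67816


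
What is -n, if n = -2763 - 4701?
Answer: 7464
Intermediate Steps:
n = -7464
-n = -1*(-7464) = 7464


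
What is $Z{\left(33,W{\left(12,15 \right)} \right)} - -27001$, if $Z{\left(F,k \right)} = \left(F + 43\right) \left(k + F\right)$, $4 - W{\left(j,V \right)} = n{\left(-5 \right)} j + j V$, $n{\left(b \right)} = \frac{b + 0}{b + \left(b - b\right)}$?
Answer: $15221$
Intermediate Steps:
$n{\left(b \right)} = 1$ ($n{\left(b \right)} = \frac{b}{b + 0} = \frac{b}{b} = 1$)
$W{\left(j,V \right)} = 4 - j - V j$ ($W{\left(j,V \right)} = 4 - \left(1 j + j V\right) = 4 - \left(j + V j\right) = 4 - j - V j$)
$Z{\left(F,k \right)} = \left(43 + F\right) \left(F + k\right)$
$Z{\left(33,W{\left(12,15 \right)} \right)} - -27001 = \left(33^{2} + 43 \cdot 33 + 43 \left(4 - 12 - 15 \cdot 12\right) + 33 \left(4 - 12 - 15 \cdot 12\right)\right) - -27001 = \left(1089 + 1419 + 43 \left(4 - 12 - 180\right) + 33 \left(4 - 12 - 180\right)\right) + 27001 = \left(1089 + 1419 + 43 \left(-188\right) + 33 \left(-188\right)\right) + 27001 = \left(1089 + 1419 - 8084 - 6204\right) + 27001 = -11780 + 27001 = 15221$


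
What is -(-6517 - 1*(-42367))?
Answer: -35850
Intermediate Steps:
-(-6517 - 1*(-42367)) = -(-6517 + 42367) = -1*35850 = -35850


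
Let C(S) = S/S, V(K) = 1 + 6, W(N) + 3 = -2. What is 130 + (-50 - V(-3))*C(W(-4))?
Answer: 73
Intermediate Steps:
W(N) = -5 (W(N) = -3 - 2 = -5)
V(K) = 7
C(S) = 1
130 + (-50 - V(-3))*C(W(-4)) = 130 + (-50 - 1*7)*1 = 130 + (-50 - 7)*1 = 130 - 57*1 = 130 - 57 = 73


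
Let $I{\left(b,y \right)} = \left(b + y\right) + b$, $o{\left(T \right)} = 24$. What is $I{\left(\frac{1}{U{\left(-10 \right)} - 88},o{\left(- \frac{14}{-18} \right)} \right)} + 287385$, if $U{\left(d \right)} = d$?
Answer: $\frac{14083040}{49} \approx 2.8741 \cdot 10^{5}$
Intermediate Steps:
$I{\left(b,y \right)} = y + 2 b$
$I{\left(\frac{1}{U{\left(-10 \right)} - 88},o{\left(- \frac{14}{-18} \right)} \right)} + 287385 = \left(24 + \frac{2}{-10 - 88}\right) + 287385 = \left(24 + \frac{2}{-98}\right) + 287385 = \left(24 + 2 \left(- \frac{1}{98}\right)\right) + 287385 = \left(24 - \frac{1}{49}\right) + 287385 = \frac{1175}{49} + 287385 = \frac{14083040}{49}$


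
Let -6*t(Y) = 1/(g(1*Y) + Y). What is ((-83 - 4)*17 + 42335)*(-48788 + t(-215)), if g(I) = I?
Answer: -1285667220346/645 ≈ -1.9933e+9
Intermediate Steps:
t(Y) = -1/(12*Y) (t(Y) = -1/(6*(1*Y + Y)) = -1/(6*(Y + Y)) = -1/(2*Y)/6 = -1/(12*Y))
((-83 - 4)*17 + 42335)*(-48788 + t(-215)) = ((-83 - 4)*17 + 42335)*(-48788 - 1/12/(-215)) = (-87*17 + 42335)*(-48788 - 1/12*(-1/215)) = (-1479 + 42335)*(-48788 + 1/2580) = 40856*(-125873039/2580) = -1285667220346/645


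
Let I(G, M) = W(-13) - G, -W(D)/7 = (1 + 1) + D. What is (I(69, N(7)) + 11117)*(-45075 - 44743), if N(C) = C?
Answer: -999225250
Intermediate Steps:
W(D) = -14 - 7*D (W(D) = -7*((1 + 1) + D) = -7*(2 + D) = -14 - 7*D)
I(G, M) = 77 - G (I(G, M) = (-14 - 7*(-13)) - G = (-14 + 91) - G = 77 - G)
(I(69, N(7)) + 11117)*(-45075 - 44743) = ((77 - 1*69) + 11117)*(-45075 - 44743) = ((77 - 69) + 11117)*(-89818) = (8 + 11117)*(-89818) = 11125*(-89818) = -999225250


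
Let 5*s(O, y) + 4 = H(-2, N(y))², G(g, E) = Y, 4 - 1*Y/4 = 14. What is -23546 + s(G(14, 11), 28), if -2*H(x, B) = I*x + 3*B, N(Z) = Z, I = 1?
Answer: -116053/5 ≈ -23211.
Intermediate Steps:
Y = -40 (Y = 16 - 4*14 = 16 - 56 = -40)
G(g, E) = -40
H(x, B) = -3*B/2 - x/2 (H(x, B) = -(1*x + 3*B)/2 = -(x + 3*B)/2 = -3*B/2 - x/2)
s(O, y) = -⅘ + (1 - 3*y/2)²/5 (s(O, y) = -⅘ + (-3*y/2 - ½*(-2))²/5 = -⅘ + (-3*y/2 + 1)²/5 = -⅘ + (1 - 3*y/2)²/5)
-23546 + s(G(14, 11), 28) = -23546 + (-⅘ + (-2 + 3*28)²/20) = -23546 + (-⅘ + (-2 + 84)²/20) = -23546 + (-⅘ + (1/20)*82²) = -23546 + (-⅘ + (1/20)*6724) = -23546 + (-⅘ + 1681/5) = -23546 + 1677/5 = -116053/5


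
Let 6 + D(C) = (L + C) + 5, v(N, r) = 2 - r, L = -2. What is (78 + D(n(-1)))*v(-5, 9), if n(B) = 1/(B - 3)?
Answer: -2093/4 ≈ -523.25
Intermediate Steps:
n(B) = 1/(-3 + B)
D(C) = -3 + C (D(C) = -6 + ((-2 + C) + 5) = -6 + (3 + C) = -3 + C)
(78 + D(n(-1)))*v(-5, 9) = (78 + (-3 + 1/(-3 - 1)))*(2 - 1*9) = (78 + (-3 + 1/(-4)))*(2 - 9) = (78 + (-3 - ¼))*(-7) = (78 - 13/4)*(-7) = (299/4)*(-7) = -2093/4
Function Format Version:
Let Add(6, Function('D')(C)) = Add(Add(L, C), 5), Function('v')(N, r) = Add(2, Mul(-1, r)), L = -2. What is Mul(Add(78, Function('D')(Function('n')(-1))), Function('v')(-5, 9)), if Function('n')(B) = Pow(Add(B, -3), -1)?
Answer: Rational(-2093, 4) ≈ -523.25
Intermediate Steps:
Function('n')(B) = Pow(Add(-3, B), -1)
Function('D')(C) = Add(-3, C) (Function('D')(C) = Add(-6, Add(Add(-2, C), 5)) = Add(-6, Add(3, C)) = Add(-3, C))
Mul(Add(78, Function('D')(Function('n')(-1))), Function('v')(-5, 9)) = Mul(Add(78, Add(-3, Pow(Add(-3, -1), -1))), Add(2, Mul(-1, 9))) = Mul(Add(78, Add(-3, Pow(-4, -1))), Add(2, -9)) = Mul(Add(78, Add(-3, Rational(-1, 4))), -7) = Mul(Add(78, Rational(-13, 4)), -7) = Mul(Rational(299, 4), -7) = Rational(-2093, 4)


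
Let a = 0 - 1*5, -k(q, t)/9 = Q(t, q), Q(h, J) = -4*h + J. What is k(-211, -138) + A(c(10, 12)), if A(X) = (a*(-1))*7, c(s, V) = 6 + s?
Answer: -3034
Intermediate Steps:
Q(h, J) = J - 4*h
k(q, t) = -9*q + 36*t (k(q, t) = -9*(q - 4*t) = -9*q + 36*t)
a = -5 (a = 0 - 5 = -5)
A(X) = 35 (A(X) = -5*(-1)*7 = 5*7 = 35)
k(-211, -138) + A(c(10, 12)) = (-9*(-211) + 36*(-138)) + 35 = (1899 - 4968) + 35 = -3069 + 35 = -3034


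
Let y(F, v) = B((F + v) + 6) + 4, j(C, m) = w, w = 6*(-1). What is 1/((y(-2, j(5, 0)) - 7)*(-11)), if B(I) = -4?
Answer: 1/77 ≈ 0.012987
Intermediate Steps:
w = -6
j(C, m) = -6
y(F, v) = 0 (y(F, v) = -4 + 4 = 0)
1/((y(-2, j(5, 0)) - 7)*(-11)) = 1/((0 - 7)*(-11)) = 1/(-7*(-11)) = 1/77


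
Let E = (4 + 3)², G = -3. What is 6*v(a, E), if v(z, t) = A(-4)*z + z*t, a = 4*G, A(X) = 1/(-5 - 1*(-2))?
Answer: -3504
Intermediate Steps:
A(X) = -⅓ (A(X) = 1/(-5 + 2) = 1/(-3) = -⅓)
a = -12 (a = 4*(-3) = -12)
E = 49 (E = 7² = 49)
v(z, t) = -z/3 + t*z (v(z, t) = -z/3 + z*t = -z/3 + t*z)
6*v(a, E) = 6*(-12*(-⅓ + 49)) = 6*(-12*146/3) = 6*(-584) = -3504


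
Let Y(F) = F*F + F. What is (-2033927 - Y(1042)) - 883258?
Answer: -4003991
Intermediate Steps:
Y(F) = F + F² (Y(F) = F² + F = F + F²)
(-2033927 - Y(1042)) - 883258 = (-2033927 - 1042*(1 + 1042)) - 883258 = (-2033927 - 1042*1043) - 883258 = (-2033927 - 1*1086806) - 883258 = (-2033927 - 1086806) - 883258 = -3120733 - 883258 = -4003991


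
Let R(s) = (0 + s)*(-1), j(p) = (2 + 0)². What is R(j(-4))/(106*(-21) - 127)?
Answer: 4/2353 ≈ 0.0017000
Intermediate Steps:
j(p) = 4 (j(p) = 2² = 4)
R(s) = -s (R(s) = s*(-1) = -s)
R(j(-4))/(106*(-21) - 127) = (-1*4)/(106*(-21) - 127) = -4/(-2226 - 127) = -4/(-2353) = -4*(-1/2353) = 4/2353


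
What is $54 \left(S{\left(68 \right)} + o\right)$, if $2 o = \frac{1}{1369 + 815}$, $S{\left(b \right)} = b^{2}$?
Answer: $\frac{181778697}{728} \approx 2.497 \cdot 10^{5}$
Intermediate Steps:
$o = \frac{1}{4368}$ ($o = \frac{1}{2 \left(1369 + 815\right)} = \frac{1}{2 \cdot 2184} = \frac{1}{2} \cdot \frac{1}{2184} = \frac{1}{4368} \approx 0.00022894$)
$54 \left(S{\left(68 \right)} + o\right) = 54 \left(68^{2} + \frac{1}{4368}\right) = 54 \left(4624 + \frac{1}{4368}\right) = 54 \cdot \frac{20197633}{4368} = \frac{181778697}{728}$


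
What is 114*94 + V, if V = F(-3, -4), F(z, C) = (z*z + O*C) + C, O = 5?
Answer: 10701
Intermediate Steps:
F(z, C) = z² + 6*C (F(z, C) = (z*z + 5*C) + C = (z² + 5*C) + C = z² + 6*C)
V = -15 (V = (-3)² + 6*(-4) = 9 - 24 = -15)
114*94 + V = 114*94 - 15 = 10716 - 15 = 10701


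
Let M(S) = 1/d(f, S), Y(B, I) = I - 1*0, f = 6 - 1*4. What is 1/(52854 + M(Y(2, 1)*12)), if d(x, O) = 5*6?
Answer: 30/1585621 ≈ 1.8920e-5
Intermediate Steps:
f = 2 (f = 6 - 4 = 2)
Y(B, I) = I (Y(B, I) = I + 0 = I)
d(x, O) = 30
M(S) = 1/30
1/(52854 + M(Y(2, 1)*12)) = 1/(52854 + 1/30) = 1/(1585621/30) = 30/1585621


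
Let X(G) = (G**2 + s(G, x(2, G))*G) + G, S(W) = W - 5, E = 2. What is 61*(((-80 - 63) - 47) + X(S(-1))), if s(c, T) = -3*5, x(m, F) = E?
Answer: -4270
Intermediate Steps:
x(m, F) = 2
s(c, T) = -15
S(W) = -5 + W
X(G) = G**2 - 14*G (X(G) = (G**2 - 15*G) + G = G**2 - 14*G)
61*(((-80 - 63) - 47) + X(S(-1))) = 61*(((-80 - 63) - 47) + (-5 - 1)*(-14 + (-5 - 1))) = 61*((-143 - 47) - 6*(-14 - 6)) = 61*(-190 - 6*(-20)) = 61*(-190 + 120) = 61*(-70) = -4270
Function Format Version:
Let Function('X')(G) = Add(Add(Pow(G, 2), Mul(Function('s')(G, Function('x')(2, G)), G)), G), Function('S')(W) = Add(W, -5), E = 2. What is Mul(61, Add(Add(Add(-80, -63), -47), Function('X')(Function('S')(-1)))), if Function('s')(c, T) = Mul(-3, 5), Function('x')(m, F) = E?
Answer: -4270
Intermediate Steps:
Function('x')(m, F) = 2
Function('s')(c, T) = -15
Function('S')(W) = Add(-5, W)
Function('X')(G) = Add(Pow(G, 2), Mul(-14, G)) (Function('X')(G) = Add(Add(Pow(G, 2), Mul(-15, G)), G) = Add(Pow(G, 2), Mul(-14, G)))
Mul(61, Add(Add(Add(-80, -63), -47), Function('X')(Function('S')(-1)))) = Mul(61, Add(Add(Add(-80, -63), -47), Mul(Add(-5, -1), Add(-14, Add(-5, -1))))) = Mul(61, Add(Add(-143, -47), Mul(-6, Add(-14, -6)))) = Mul(61, Add(-190, Mul(-6, -20))) = Mul(61, Add(-190, 120)) = Mul(61, -70) = -4270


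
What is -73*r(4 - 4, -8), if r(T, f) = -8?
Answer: 584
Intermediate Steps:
-73*r(4 - 4, -8) = -73*(-8) = 584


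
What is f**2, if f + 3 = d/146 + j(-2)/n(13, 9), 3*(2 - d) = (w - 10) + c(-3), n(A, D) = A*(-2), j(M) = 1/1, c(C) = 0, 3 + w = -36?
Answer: 68773849/8105409 ≈ 8.4849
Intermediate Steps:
w = -39 (w = -3 - 36 = -39)
j(M) = 1
n(A, D) = -2*A
d = 55/3 (d = 2 - ((-39 - 10) + 0)/3 = 2 - (-49 + 0)/3 = 2 - 1/3*(-49) = 2 + 49/3 = 55/3 ≈ 18.333)
f = -8293/2847 (f = -3 + ((55/3)/146 + 1/(-2*13)) = -3 + ((55/3)*(1/146) + 1/(-26)) = -3 + (55/438 + 1*(-1/26)) = -3 + (55/438 - 1/26) = -3 + 248/2847 = -8293/2847 ≈ -2.9129)
f**2 = (-8293/2847)**2 = 68773849/8105409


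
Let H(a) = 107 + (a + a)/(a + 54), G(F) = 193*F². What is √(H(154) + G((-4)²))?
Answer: √33473141/26 ≈ 222.52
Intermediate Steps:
H(a) = 107 + 2*a/(54 + a) (H(a) = 107 + (2*a)/(54 + a) = 107 + 2*a/(54 + a))
√(H(154) + G((-4)²)) = √((5778 + 109*154)/(54 + 154) + 193*((-4)²)²) = √((5778 + 16786)/208 + 193*16²) = √((1/208)*22564 + 193*256) = √(5641/52 + 49408) = √(2574857/52) = √33473141/26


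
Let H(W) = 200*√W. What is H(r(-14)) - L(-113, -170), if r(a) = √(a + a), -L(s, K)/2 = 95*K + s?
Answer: -32526 + 200*7^(¼)*(1 + I) ≈ -32201.0 + 325.32*I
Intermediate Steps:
L(s, K) = -190*K - 2*s (L(s, K) = -2*(95*K + s) = -2*(s + 95*K) = -190*K - 2*s)
r(a) = √2*√a (r(a) = √(2*a) = √2*√a)
H(r(-14)) - L(-113, -170) = 200*√(√2*√(-14)) - (-190*(-170) - 2*(-113)) = 200*√(√2*(I*√14)) - (32300 + 226) = 200*√(2*I*√7) - 1*32526 = 200*(√2*7^(¼)*√I) - 32526 = 200*√2*7^(¼)*√I - 32526 = -32526 + 200*√2*7^(¼)*√I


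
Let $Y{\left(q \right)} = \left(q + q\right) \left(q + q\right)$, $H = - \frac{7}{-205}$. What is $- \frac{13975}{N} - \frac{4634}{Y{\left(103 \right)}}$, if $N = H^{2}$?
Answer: $- \frac{12461318252283}{1039682} \approx -1.1986 \cdot 10^{7}$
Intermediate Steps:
$H = \frac{7}{205}$ ($H = \left(-7\right) \left(- \frac{1}{205}\right) = \frac{7}{205} \approx 0.034146$)
$N = \frac{49}{42025}$ ($N = \left(\frac{7}{205}\right)^{2} = \frac{49}{42025} \approx 0.001166$)
$Y{\left(q \right)} = 4 q^{2}$ ($Y{\left(q \right)} = 2 q 2 q = 4 q^{2}$)
$- \frac{13975}{N} - \frac{4634}{Y{\left(103 \right)}} = - \frac{13975}{\frac{49}{42025}} - \frac{4634}{4 \cdot 103^{2}} = \left(-13975\right) \frac{42025}{49} - \frac{4634}{4 \cdot 10609} = - \frac{587299375}{49} - \frac{4634}{42436} = - \frac{587299375}{49} - \frac{2317}{21218} = - \frac{12461318252283}{1039682}$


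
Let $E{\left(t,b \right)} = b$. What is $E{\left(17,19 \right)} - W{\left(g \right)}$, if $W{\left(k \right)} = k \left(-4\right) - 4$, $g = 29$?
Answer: $139$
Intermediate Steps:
$W{\left(k \right)} = -4 - 4 k$ ($W{\left(k \right)} = - 4 k - 4 = -4 - 4 k$)
$E{\left(17,19 \right)} - W{\left(g \right)} = 19 - \left(-4 - 116\right) = 19 - -120 = 19 + 120 = 139$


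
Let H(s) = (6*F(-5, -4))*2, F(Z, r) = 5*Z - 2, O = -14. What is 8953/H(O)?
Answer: -8953/324 ≈ -27.633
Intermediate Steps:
F(Z, r) = -2 + 5*Z
H(s) = -324 (H(s) = (6*(-2 + 5*(-5)))*2 = (6*(-2 - 25))*2 = (6*(-27))*2 = -162*2 = -324)
8953/H(O) = 8953/(-324) = 8953*(-1/324) = -8953/324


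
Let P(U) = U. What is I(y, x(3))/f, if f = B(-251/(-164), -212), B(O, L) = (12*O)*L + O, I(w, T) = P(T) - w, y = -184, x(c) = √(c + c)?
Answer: -30176/638293 - 164*√6/638293 ≈ -0.047905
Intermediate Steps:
x(c) = √2*√c (x(c) = √(2*c) = √2*√c)
I(w, T) = T - w
B(O, L) = O + 12*L*O (B(O, L) = 12*L*O + O = O + 12*L*O)
f = -638293/164 (f = (-251/(-164))*(1 + 12*(-212)) = (-251*(-1/164))*(1 - 2544) = (251/164)*(-2543) = -638293/164 ≈ -3892.0)
I(y, x(3))/f = (√2*√3 - 1*(-184))/(-638293/164) = (√6 + 184)*(-164/638293) = (184 + √6)*(-164/638293) = -30176/638293 - 164*√6/638293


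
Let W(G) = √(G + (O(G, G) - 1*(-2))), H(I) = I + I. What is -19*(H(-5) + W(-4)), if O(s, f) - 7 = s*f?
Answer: 190 - 19*√21 ≈ 102.93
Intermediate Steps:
O(s, f) = 7 + f*s (O(s, f) = 7 + s*f = 7 + f*s)
H(I) = 2*I
W(G) = √(9 + G + G²) (W(G) = √(G + ((7 + G*G) - 1*(-2))) = √(G + ((7 + G²) + 2)) = √(G + (9 + G²)) = √(9 + G + G²))
-19*(H(-5) + W(-4)) = -19*(2*(-5) + √(9 - 4 + (-4)²)) = -19*(-10 + √(9 - 4 + 16)) = -19*(-10 + √21) = 190 - 19*√21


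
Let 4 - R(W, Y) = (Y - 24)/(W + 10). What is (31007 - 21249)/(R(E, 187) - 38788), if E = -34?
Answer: -234192/930653 ≈ -0.25164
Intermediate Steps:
R(W, Y) = 4 - (-24 + Y)/(10 + W) (R(W, Y) = 4 - (Y - 24)/(W + 10) = 4 - (-24 + Y)/(10 + W))
(31007 - 21249)/(R(E, 187) - 38788) = (31007 - 21249)/((64 - 1*187 + 4*(-34))/(10 - 34) - 38788) = 9758/((64 - 187 - 136)/(-24) - 38788) = 9758/(-1/24*(-259) - 38788) = 9758/(259/24 - 38788) = 9758/(-930653/24) = 9758*(-24/930653) = -234192/930653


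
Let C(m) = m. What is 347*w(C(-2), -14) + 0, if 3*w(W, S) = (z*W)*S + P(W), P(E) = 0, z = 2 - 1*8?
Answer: -19432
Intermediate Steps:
z = -6 (z = 2 - 8 = -6)
w(W, S) = -2*S*W (w(W, S) = ((-6*W)*S + 0)/3 = (-6*S*W + 0)/3 = (-6*S*W)/3 = -2*S*W)
347*w(C(-2), -14) + 0 = 347*(-2*(-14)*(-2)) + 0 = 347*(-56) + 0 = -19432 + 0 = -19432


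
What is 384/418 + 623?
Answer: 130399/209 ≈ 623.92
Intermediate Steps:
384/418 + 623 = (1/418)*384 + 623 = 192/209 + 623 = 130399/209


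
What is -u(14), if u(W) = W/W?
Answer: -1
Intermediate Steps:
u(W) = 1
-u(14) = -1*1 = -1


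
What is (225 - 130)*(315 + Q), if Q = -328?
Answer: -1235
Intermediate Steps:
(225 - 130)*(315 + Q) = (225 - 130)*(315 - 328) = 95*(-13) = -1235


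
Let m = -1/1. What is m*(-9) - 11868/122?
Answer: -5385/61 ≈ -88.279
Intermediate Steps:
m = -1 (m = -1*1 = -1)
m*(-9) - 11868/122 = -1*(-9) - 11868/122 = 9 - 11868/122 = 9 - 86*69/61 = 9 - 5934/61 = -5385/61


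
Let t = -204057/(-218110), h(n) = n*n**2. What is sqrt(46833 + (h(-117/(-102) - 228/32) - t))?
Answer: sqrt(164076612788783884470)/59325920 ≈ 215.91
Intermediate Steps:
h(n) = n**3
t = 204057/218110 (t = -204057*(-1/218110) = 204057/218110 ≈ 0.93557)
sqrt(46833 + (h(-117/(-102) - 228/32) - t)) = sqrt(46833 + ((-117/(-102) - 228/32)**3 - 1*204057/218110)) = sqrt(46833 + ((-117*(-1/102) - 228*1/32)**3 - 204057/218110)) = sqrt(46833 + ((39/34 - 57/8)**3 - 204057/218110)) = sqrt(46833 + ((-813/136)**3 - 204057/218110)) = sqrt(46833 + (-537367797/2515456 - 204057/218110)) = sqrt(46833 - 3462311370843/16136650240) = sqrt(752265429319077/16136650240) = sqrt(164076612788783884470)/59325920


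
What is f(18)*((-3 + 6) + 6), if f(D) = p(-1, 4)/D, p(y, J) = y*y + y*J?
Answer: -3/2 ≈ -1.5000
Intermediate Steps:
p(y, J) = y² + J*y
f(D) = -3/D (f(D) = (-(4 - 1))/D = (-1*3)/D = -3/D)
f(18)*((-3 + 6) + 6) = (-3/18)*((-3 + 6) + 6) = (-3*1/18)*(3 + 6) = -⅙*9 = -3/2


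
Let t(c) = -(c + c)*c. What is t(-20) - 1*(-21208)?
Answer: 20408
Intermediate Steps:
t(c) = -2*c² (t(c) = -2*c*c = -2*c²)
t(-20) - 1*(-21208) = -2*(-20)² - 1*(-21208) = -2*400 + 21208 = -800 + 21208 = 20408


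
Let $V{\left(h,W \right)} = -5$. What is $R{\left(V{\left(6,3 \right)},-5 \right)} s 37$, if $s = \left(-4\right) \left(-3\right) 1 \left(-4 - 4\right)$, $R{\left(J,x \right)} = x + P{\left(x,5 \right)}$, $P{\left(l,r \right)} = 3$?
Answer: $7104$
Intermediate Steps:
$R{\left(J,x \right)} = 3 + x$ ($R{\left(J,x \right)} = x + 3 = 3 + x$)
$s = -96$ ($s = 12 \cdot 1 \left(-8\right) = 12 \left(-8\right) = -96$)
$R{\left(V{\left(6,3 \right)},-5 \right)} s 37 = \left(3 - 5\right) \left(-96\right) 37 = \left(-2\right) \left(-96\right) 37 = 192 \cdot 37 = 7104$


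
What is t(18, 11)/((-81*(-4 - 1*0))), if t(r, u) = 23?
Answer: 23/324 ≈ 0.070988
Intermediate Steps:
t(18, 11)/((-81*(-4 - 1*0))) = 23/((-81*(-4 - 1*0))) = 23/((-81*(-4 + 0))) = 23/((-81*(-4))) = 23/324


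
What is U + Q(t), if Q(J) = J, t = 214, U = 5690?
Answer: 5904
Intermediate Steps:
U + Q(t) = 5690 + 214 = 5904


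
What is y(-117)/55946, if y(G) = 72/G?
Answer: -4/363649 ≈ -1.1000e-5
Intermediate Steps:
y(-117)/55946 = (72/(-117))/55946 = (72*(-1/117))*(1/55946) = -8/13*1/55946 = -4/363649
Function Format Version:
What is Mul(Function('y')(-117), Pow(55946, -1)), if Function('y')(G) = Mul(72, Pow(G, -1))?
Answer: Rational(-4, 363649) ≈ -1.1000e-5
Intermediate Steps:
Mul(Function('y')(-117), Pow(55946, -1)) = Mul(Mul(72, Pow(-117, -1)), Pow(55946, -1)) = Mul(Mul(72, Rational(-1, 117)), Rational(1, 55946)) = Mul(Rational(-8, 13), Rational(1, 55946)) = Rational(-4, 363649)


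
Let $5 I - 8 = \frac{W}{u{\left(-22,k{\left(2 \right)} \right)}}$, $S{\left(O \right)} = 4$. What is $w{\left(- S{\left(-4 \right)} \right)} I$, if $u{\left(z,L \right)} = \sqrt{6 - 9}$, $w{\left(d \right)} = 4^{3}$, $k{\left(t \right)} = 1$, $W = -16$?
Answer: $\frac{512}{5} + \frac{1024 i \sqrt{3}}{15} \approx 102.4 + 118.24 i$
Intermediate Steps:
$w{\left(d \right)} = 64$
$u{\left(z,L \right)} = i \sqrt{3}$ ($u{\left(z,L \right)} = \sqrt{-3} = i \sqrt{3}$)
$I = \frac{8}{5} + \frac{16 i \sqrt{3}}{15}$ ($I = \frac{8}{5} + \frac{\left(-16\right) \frac{1}{i \sqrt{3}}}{5} = \frac{8}{5} + \frac{\left(-16\right) \left(- \frac{i \sqrt{3}}{3}\right)}{5} = \frac{8}{5} + \frac{\frac{16}{3} i \sqrt{3}}{5} = \frac{8}{5} + \frac{16 i \sqrt{3}}{15} \approx 1.6 + 1.8475 i$)
$w{\left(- S{\left(-4 \right)} \right)} I = 64 \left(\frac{8}{5} + \frac{16 i \sqrt{3}}{15}\right) = \frac{512}{5} + \frac{1024 i \sqrt{3}}{15}$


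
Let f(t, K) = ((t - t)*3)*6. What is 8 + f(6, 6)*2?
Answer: 8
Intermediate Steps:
f(t, K) = 0 (f(t, K) = (0*3)*6 = 0*6 = 0)
8 + f(6, 6)*2 = 8 + 0*2 = 8 + 0 = 8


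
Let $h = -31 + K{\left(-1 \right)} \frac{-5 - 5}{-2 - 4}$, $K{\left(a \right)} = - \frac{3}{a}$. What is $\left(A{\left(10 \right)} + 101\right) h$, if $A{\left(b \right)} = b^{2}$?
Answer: $-5226$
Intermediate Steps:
$h = -26$ ($h = -31 + - \frac{3}{-1} \frac{-5 - 5}{-2 - 4} = -31 + \left(-3\right) \left(-1\right) \left(- \frac{10}{-6}\right) = -31 + 3 \left(\left(-10\right) \left(- \frac{1}{6}\right)\right) = -31 + 3 \cdot \frac{5}{3} = -31 + 5 = -26$)
$\left(A{\left(10 \right)} + 101\right) h = \left(10^{2} + 101\right) \left(-26\right) = \left(100 + 101\right) \left(-26\right) = 201 \left(-26\right) = -5226$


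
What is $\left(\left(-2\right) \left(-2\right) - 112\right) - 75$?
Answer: $-183$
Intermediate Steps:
$\left(\left(-2\right) \left(-2\right) - 112\right) - 75 = \left(4 - 112\right) - 75 = -108 - 75 = -183$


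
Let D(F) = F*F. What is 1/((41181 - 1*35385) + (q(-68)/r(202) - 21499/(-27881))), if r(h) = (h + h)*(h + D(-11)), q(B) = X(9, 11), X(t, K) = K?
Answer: 3638247452/21090087985991 ≈ 0.00017251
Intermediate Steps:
D(F) = F**2
q(B) = 11
r(h) = 2*h*(121 + h) (r(h) = (h + h)*(h + (-11)**2) = (2*h)*(h + 121) = (2*h)*(121 + h) = 2*h*(121 + h))
1/((41181 - 1*35385) + (q(-68)/r(202) - 21499/(-27881))) = 1/((41181 - 1*35385) + (11/((2*202*(121 + 202))) - 21499/(-27881))) = 1/((41181 - 35385) + (11/((2*202*323)) - 21499*(-1/27881))) = 1/(5796 + (11/130492 + 21499/27881)) = 1/(5796 + 2805754199/3638247452) = 1/(21090087985991/3638247452) = 3638247452/21090087985991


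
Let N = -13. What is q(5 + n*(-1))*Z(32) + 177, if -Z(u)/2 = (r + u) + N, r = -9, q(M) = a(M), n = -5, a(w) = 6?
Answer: 57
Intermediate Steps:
q(M) = 6
Z(u) = 44 - 2*u (Z(u) = -2*((-9 + u) - 13) = -2*(-22 + u) = 44 - 2*u)
q(5 + n*(-1))*Z(32) + 177 = 6*(44 - 2*32) + 177 = 6*(44 - 64) + 177 = 6*(-20) + 177 = -120 + 177 = 57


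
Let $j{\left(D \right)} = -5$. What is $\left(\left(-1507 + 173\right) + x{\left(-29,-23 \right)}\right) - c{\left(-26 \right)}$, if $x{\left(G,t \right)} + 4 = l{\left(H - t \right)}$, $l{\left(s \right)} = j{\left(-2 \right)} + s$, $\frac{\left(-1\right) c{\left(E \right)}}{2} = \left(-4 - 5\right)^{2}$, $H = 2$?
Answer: $-1156$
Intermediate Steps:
$c{\left(E \right)} = -162$ ($c{\left(E \right)} = - 2 \left(-4 - 5\right)^{2} = - 2 \left(-9\right)^{2} = \left(-2\right) 81 = -162$)
$l{\left(s \right)} = -5 + s$
$x{\left(G,t \right)} = -7 - t$ ($x{\left(G,t \right)} = -4 - \left(3 + t\right) = -7 - t$)
$\left(\left(-1507 + 173\right) + x{\left(-29,-23 \right)}\right) - c{\left(-26 \right)} = \left(\left(-1507 + 173\right) - -16\right) - -162 = \left(-1334 + \left(-7 + 23\right)\right) + 162 = \left(-1334 + 16\right) + 162 = -1318 + 162 = -1156$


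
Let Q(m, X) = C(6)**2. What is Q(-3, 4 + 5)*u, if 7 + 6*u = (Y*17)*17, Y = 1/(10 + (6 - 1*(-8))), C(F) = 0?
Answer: 0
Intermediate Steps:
Q(m, X) = 0 (Q(m, X) = 0**2 = 0)
Y = 1/24 (Y = 1/(10 + (6 + 8)) = 1/(10 + 14) = 1/24 ≈ 0.041667)
u = 121/144 (u = -7/6 + (((1/24)*17)*17)/6 = -7/6 + ((17/24)*17)/6 = -7/6 + (1/6)*(289/24) = -7/6 + 289/144 = 121/144 ≈ 0.84028)
Q(-3, 4 + 5)*u = 0*(121/144) = 0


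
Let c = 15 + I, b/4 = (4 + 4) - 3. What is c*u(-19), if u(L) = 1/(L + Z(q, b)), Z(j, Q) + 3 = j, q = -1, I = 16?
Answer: -31/23 ≈ -1.3478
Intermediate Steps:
b = 20 (b = 4*((4 + 4) - 3) = 4*(8 - 3) = 4*5 = 20)
Z(j, Q) = -3 + j
c = 31 (c = 15 + 16 = 31)
u(L) = 1/(-4 + L) (u(L) = 1/(L + (-3 - 1)) = 1/(L - 4) = 1/(-4 + L))
c*u(-19) = 31/(-4 - 19) = 31/(-23) = 31*(-1/23) = -31/23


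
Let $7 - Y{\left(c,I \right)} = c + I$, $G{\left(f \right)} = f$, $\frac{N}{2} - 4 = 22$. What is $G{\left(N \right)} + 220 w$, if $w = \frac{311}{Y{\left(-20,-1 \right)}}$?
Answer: $\frac{17469}{7} \approx 2495.6$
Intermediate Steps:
$N = 52$ ($N = 8 + 2 \cdot 22 = 8 + 44 = 52$)
$Y{\left(c,I \right)} = 7 - I - c$ ($Y{\left(c,I \right)} = 7 - \left(c + I\right) = 7 - \left(I + c\right) = 7 - I - c$)
$w = \frac{311}{28}$ ($w = \frac{311}{7 - -1 - -20} = \frac{311}{7 + 1 + 20} = \frac{311}{28} \approx 11.107$)
$G{\left(N \right)} + 220 w = 52 + 220 \cdot \frac{311}{28} = 52 + \frac{17105}{7} = \frac{17469}{7}$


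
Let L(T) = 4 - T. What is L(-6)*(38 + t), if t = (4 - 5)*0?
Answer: 380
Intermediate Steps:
t = 0 (t = -1*0 = 0)
L(-6)*(38 + t) = (4 - 1*(-6))*(38 + 0) = (4 + 6)*38 = 10*38 = 380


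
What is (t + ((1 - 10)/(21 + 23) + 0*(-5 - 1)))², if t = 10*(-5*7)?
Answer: 237437281/1936 ≈ 1.2264e+5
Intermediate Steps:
t = -350 (t = 10*(-35) = -350)
(t + ((1 - 10)/(21 + 23) + 0*(-5 - 1)))² = (-350 + ((1 - 10)/(21 + 23) + 0*(-5 - 1)))² = (-350 + (-9/44 + 0*(-6)))² = (-350 + (-9*1/44 + 0))² = (-350 + (-9/44 + 0))² = (-350 - 9/44)² = (-15409/44)² = 237437281/1936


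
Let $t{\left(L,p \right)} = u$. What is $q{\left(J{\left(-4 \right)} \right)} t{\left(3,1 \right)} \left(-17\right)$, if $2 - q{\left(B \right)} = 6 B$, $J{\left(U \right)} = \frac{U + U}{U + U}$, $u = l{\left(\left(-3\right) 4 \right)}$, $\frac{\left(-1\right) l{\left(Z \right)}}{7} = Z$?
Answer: $5712$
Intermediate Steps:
$l{\left(Z \right)} = - 7 Z$
$u = 84$ ($u = - 7 \left(\left(-3\right) 4\right) = \left(-7\right) \left(-12\right) = 84$)
$t{\left(L,p \right)} = 84$
$J{\left(U \right)} = 1$ ($J{\left(U \right)} = \frac{2 U}{2 U} = 2 U \frac{1}{2 U} = 1$)
$q{\left(B \right)} = 2 - 6 B$
$q{\left(J{\left(-4 \right)} \right)} t{\left(3,1 \right)} \left(-17\right) = \left(2 - 6\right) 84 \left(-17\right) = \left(2 - 6\right) \left(-1428\right) = \left(-4\right) \left(-1428\right) = 5712$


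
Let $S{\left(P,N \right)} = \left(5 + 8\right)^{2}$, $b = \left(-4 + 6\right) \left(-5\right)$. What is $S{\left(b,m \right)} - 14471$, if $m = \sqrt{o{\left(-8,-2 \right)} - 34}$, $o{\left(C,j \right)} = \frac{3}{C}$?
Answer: $-14302$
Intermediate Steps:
$m = \frac{5 i \sqrt{22}}{4}$ ($m = \sqrt{\frac{3}{-8} - 34} = \sqrt{3 \left(- \frac{1}{8}\right) - 34} = \sqrt{- \frac{3}{8} - 34} = \sqrt{- \frac{275}{8}} = \frac{5 i \sqrt{22}}{4} \approx 5.863 i$)
$b = -10$ ($b = 2 \left(-5\right) = -10$)
$S{\left(P,N \right)} = 169$ ($S{\left(P,N \right)} = 13^{2} = 169$)
$S{\left(b,m \right)} - 14471 = 169 - 14471 = -14302$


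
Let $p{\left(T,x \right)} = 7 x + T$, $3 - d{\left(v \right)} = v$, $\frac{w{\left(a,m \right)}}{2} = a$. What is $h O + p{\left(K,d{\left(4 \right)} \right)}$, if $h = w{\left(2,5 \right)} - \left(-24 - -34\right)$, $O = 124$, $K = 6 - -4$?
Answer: $-741$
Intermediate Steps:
$w{\left(a,m \right)} = 2 a$
$d{\left(v \right)} = 3 - v$
$K = 10$ ($K = 6 + 4 = 10$)
$h = -6$ ($h = 2 \cdot 2 - \left(-24 - -34\right) = 4 - \left(-24 + 34\right) = 4 - 10 = -6$)
$p{\left(T,x \right)} = T + 7 x$
$h O + p{\left(K,d{\left(4 \right)} \right)} = \left(-6\right) 124 + \left(10 + 7 \left(3 - 4\right)\right) = -744 + \left(10 + 7 \left(3 - 4\right)\right) = -744 + \left(10 + 7 \left(-1\right)\right) = -744 + \left(10 - 7\right) = -744 + 3 = -741$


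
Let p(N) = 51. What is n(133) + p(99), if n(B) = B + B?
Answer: 317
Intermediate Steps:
n(B) = 2*B
n(133) + p(99) = 2*133 + 51 = 266 + 51 = 317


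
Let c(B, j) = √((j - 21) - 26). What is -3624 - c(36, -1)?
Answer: -3624 - 4*I*√3 ≈ -3624.0 - 6.9282*I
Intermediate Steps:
c(B, j) = √(-47 + j) (c(B, j) = √((-21 + j) - 26) = √(-47 + j))
-3624 - c(36, -1) = -3624 - √(-47 - 1) = -3624 - √(-48) = -3624 - 4*I*√3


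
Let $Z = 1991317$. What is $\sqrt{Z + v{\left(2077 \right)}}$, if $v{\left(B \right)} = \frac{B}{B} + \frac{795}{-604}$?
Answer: $\frac{\sqrt{181616046827}}{302} \approx 1411.1$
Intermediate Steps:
$v{\left(B \right)} = - \frac{191}{604}$ ($v{\left(B \right)} = 1 + 795 \left(- \frac{1}{604}\right) = 1 - \frac{795}{604} = - \frac{191}{604}$)
$\sqrt{Z + v{\left(2077 \right)}} = \sqrt{1991317 - \frac{191}{604}} = \sqrt{\frac{1202755277}{604}} = \frac{\sqrt{181616046827}}{302}$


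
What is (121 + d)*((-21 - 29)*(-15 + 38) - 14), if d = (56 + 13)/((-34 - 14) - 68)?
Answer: -4064397/29 ≈ -1.4015e+5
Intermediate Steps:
d = -69/116 (d = 69/(-48 - 68) = 69/(-116) = 69*(-1/116) = -69/116 ≈ -0.59483)
(121 + d)*((-21 - 29)*(-15 + 38) - 14) = (121 - 69/116)*((-21 - 29)*(-15 + 38) - 14) = 13967*(-50*23 - 14)/116 = 13967*(-1150 - 14)/116 = (13967/116)*(-1164) = -4064397/29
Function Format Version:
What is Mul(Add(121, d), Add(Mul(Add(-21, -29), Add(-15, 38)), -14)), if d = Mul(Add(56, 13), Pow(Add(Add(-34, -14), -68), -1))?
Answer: Rational(-4064397, 29) ≈ -1.4015e+5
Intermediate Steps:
d = Rational(-69, 116) (d = Mul(69, Pow(Add(-48, -68), -1)) = Mul(69, Pow(-116, -1)) = Mul(69, Rational(-1, 116)) = Rational(-69, 116) ≈ -0.59483)
Mul(Add(121, d), Add(Mul(Add(-21, -29), Add(-15, 38)), -14)) = Mul(Add(121, Rational(-69, 116)), Add(Mul(Add(-21, -29), Add(-15, 38)), -14)) = Mul(Rational(13967, 116), Add(Mul(-50, 23), -14)) = Mul(Rational(13967, 116), Add(-1150, -14)) = Mul(Rational(13967, 116), -1164) = Rational(-4064397, 29)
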